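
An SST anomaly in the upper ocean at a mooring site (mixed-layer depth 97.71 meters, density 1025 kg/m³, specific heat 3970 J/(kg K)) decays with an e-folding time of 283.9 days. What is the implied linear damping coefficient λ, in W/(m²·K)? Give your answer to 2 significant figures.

Areal heat capacity C = ρ c_p D = 1025 × 3970 × 97.71 = 3.98×10^8 J/(m²·K).
τ = 283.9 days = 2.45×10^7 s.
λ = C / τ = 3.98×10^8 / 2.45×10^7 = 16.2 W/(m²·K).

16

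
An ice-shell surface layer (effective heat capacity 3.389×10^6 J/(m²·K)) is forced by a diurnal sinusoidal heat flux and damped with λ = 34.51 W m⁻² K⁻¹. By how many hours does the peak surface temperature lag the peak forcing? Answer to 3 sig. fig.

5.47 hours

Areal heat capacity C = 3.389×10^6 J/(m²·K) (given).
ω = 2π / 86400 s = 7.27×10^-5 s⁻¹.
Phase lag φ = arctan(Cω/λ) = arctan(246/34.51) = 1.43 rad.
Time lag = φ / ω = 1.43 / 7.27×10^-5 = 19700 s = 5.47 hours.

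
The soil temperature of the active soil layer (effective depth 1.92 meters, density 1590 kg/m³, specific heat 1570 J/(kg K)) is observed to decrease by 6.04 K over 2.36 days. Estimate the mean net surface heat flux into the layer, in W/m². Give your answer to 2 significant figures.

-140

Areal heat capacity C = ρ c_p D = 1590 × 1570 × 1.92 = 4.79×10^6 J m⁻² K⁻¹.
Required heat per unit area: Q = C ΔT = 4.79×10^6 × -6.04 = -2.89×10^7 J/m².
Flux F = Q / Δt = -2.89×10^7 / 2.04×10^5 s = -142 W/m².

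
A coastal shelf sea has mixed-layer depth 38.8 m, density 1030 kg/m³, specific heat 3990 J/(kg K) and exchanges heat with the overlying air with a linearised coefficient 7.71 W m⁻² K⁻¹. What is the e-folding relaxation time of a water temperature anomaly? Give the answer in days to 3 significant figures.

239 days

Areal heat capacity C = ρ c_p D = 1030 × 3990 × 38.8 = 1.59×10^8 J m⁻² K⁻¹.
Relaxation time τ = C / λ = 1.59×10^8 / 7.71 = 2.07×10^7 s.
In days: 2.07×10^7 s / (86400 s/day) = 239 days.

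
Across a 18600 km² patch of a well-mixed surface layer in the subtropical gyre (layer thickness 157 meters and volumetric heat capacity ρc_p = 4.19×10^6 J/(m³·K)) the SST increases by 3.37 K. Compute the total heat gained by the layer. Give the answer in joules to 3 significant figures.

Areal heat capacity C = ρc_p × D = 4.19×10^6 × 157 = 6.58×10^8 J m⁻² K⁻¹.
Heat per unit area: q = C ΔT = 6.58×10^8 × 3.37 = 2.22×10^9 J/m².
Total heat: Q = q × A = 2.22×10^9 × (18600 × 10⁶ m²) = 4.12×10^19 J.

4.12×10^19 J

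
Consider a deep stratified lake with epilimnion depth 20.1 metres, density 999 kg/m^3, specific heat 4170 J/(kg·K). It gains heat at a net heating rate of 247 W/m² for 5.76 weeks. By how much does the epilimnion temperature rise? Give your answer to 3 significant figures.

10.3 K

Areal heat capacity C = ρ c_p D = 999 × 4170 × 20.1 = 8.37×10^7 J/(m²·K).
Net heat input Q = F Δt = 247 × (5.76 weeks × 6.048×10^5 s/week) = 8.60×10^8 J/m².
ΔT = Q / C = 8.60×10^8 / 8.37×10^7 = 10.3 K.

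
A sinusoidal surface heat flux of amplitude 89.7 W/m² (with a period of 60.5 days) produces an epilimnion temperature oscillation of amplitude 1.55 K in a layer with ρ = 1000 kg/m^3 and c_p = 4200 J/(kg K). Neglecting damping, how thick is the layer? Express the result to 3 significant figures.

ω = 2π / 5.23×10^6 s = 1.20×10^-6 s⁻¹.
Required C = F₀ / (A ω) = 89.7 / (1.55 × 1.20×10^-6) = 4.81×10^7 J/(m²·K).
D = C / (ρ c_p) = 4.81×10^7 / (1000 × 4200) = 11.5 m.

11.5 m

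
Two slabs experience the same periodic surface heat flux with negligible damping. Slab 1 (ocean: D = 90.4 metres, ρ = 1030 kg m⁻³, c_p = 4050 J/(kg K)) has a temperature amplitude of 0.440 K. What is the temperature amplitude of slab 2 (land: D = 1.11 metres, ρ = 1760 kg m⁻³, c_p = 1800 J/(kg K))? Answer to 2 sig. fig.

47 K

C_ocean = 3.77×10^8 J/(m²·K); C_land = 3.52×10^6 J/(m²·K).
A ∝ 1/C ⇒ A_land = A_ocean × C_ocean/C_land = 0.440 × 107 = 47.2 K.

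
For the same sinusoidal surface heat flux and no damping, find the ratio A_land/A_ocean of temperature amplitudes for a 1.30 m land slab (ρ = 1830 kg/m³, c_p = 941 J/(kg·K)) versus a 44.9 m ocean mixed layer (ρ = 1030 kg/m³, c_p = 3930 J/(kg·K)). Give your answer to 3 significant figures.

C_ocean = 1030 × 3930 × 44.9 = 1.82×10^8 J/(m²·K).
C_land = 1830 × 941 × 1.30 = 2.24×10^6 J/(m²·K).
Undamped amplitude ∝ 1/C, so A_land/A_ocean = C_ocean/C_land = 81.2.

81.2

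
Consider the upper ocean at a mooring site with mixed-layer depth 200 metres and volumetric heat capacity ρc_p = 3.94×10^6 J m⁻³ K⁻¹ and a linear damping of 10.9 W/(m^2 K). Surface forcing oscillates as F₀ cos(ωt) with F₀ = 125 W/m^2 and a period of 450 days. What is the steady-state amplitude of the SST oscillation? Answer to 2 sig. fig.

0.98 K

Areal heat capacity C = ρc_p × D = 3.94×10^6 × 200 = 7.88×10^8 J/(m²·K).
Angular frequency ω = 2π / T = 2π / 3.89×10^7 s = 1.62×10^-7 s⁻¹.
√((Cω)² + λ²) = √((127)² + 10.9²) = 128 W/(m²·K).
Amplitude A = F₀ / √((Cω)²+λ²) = 125 / 128 = 0.978 K.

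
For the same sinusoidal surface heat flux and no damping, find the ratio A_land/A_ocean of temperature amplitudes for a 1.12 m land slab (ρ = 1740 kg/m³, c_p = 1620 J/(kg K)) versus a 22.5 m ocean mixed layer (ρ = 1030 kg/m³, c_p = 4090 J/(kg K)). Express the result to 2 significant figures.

C_ocean = 1030 × 4090 × 22.5 = 9.48×10^7 J/(m²·K).
C_land = 1740 × 1620 × 1.12 = 3.16×10^6 J/(m²·K).
Undamped amplitude ∝ 1/C, so A_land/A_ocean = C_ocean/C_land = 30.0.

30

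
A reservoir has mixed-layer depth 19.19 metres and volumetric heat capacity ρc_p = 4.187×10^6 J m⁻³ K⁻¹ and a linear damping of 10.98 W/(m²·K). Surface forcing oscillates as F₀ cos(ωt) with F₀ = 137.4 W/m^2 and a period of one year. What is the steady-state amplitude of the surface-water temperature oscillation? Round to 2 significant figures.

7.1 K

Areal heat capacity C = ρc_p × D = 4.187×10^6 × 19.19 = 8.03×10^7 J m⁻² K⁻¹.
Angular frequency ω = 2π / T = 2π / 3.15×10^7 s = 1.99×10^-7 s⁻¹.
√((Cω)² + λ²) = √((16.0)² + 10.98²) = 19.4 W/(m²·K).
Amplitude A = F₀ / √((Cω)²+λ²) = 137.4 / 19.4 = 7.08 K.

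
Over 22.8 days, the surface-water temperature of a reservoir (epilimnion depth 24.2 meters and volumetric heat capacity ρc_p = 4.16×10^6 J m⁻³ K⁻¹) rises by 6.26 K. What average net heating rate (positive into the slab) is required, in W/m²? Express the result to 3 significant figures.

Areal heat capacity C = ρc_p × D = 4.16×10^6 × 24.2 = 1.01×10^8 J m⁻² K⁻¹.
Required heat per unit area: Q = C ΔT = 1.01×10^8 × 6.26 = 6.30×10^8 J/m².
Flux F = Q / Δt = 6.30×10^8 / 1.97×10^6 s = 320 W/m².

320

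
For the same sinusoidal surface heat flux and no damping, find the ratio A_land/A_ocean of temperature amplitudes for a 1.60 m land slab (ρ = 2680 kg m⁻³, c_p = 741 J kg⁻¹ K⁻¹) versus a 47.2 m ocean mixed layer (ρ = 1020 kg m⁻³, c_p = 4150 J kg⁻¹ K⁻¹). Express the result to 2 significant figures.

C_ocean = 1020 × 4150 × 47.2 = 2.00×10^8 J/(m²·K).
C_land = 2680 × 741 × 1.60 = 3.18×10^6 J/(m²·K).
Undamped amplitude ∝ 1/C, so A_land/A_ocean = C_ocean/C_land = 62.9.

63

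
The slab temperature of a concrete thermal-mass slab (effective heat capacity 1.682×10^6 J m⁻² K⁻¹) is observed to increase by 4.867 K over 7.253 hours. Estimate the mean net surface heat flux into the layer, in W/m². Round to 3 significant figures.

Areal heat capacity C = 1.682×10^6 J m⁻² K⁻¹ (given).
Required heat per unit area: Q = C ΔT = 1.68×10^6 × 4.867 = 8.19×10^6 J/m².
Flux F = Q / Δt = 8.19×10^6 / 26100 s = 314 W/m².

314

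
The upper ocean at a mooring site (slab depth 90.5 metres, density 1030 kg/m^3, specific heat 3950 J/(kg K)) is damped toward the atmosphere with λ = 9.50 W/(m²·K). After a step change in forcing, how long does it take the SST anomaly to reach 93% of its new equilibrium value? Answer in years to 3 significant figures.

3.27 years

Areal heat capacity C = ρ c_p D = 1030 × 3950 × 90.5 = 3.68×10^8 J m⁻² K⁻¹.
τ = C / λ = 3.68×10^8 / 9.50 = 3.88×10^7 s.
Fraction reached: 1 − e^(−t/τ) = 0.93 ⇒ t = −τ ln(1 − 0.93) = τ × 2.66.
t = 1.03×10^8 s = 3.27 years.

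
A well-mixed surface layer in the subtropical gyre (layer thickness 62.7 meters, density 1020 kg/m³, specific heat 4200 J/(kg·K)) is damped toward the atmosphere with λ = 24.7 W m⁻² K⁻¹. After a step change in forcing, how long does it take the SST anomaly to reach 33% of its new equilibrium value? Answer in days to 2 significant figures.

50 days

Areal heat capacity C = ρ c_p D = 1020 × 4200 × 62.7 = 2.69×10^8 J m⁻² K⁻¹.
τ = C / λ = 2.69×10^8 / 24.7 = 1.09×10^7 s.
Fraction reached: 1 − e^(−t/τ) = 0.33 ⇒ t = −τ ln(1 − 0.33) = τ × 0.400.
t = 4.36×10^6 s = 50.4 days.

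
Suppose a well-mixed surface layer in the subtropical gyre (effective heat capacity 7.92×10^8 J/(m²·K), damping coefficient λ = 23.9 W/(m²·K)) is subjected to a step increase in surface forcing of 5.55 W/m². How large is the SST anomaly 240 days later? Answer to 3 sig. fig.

Areal heat capacity C = 7.92×10^8 J/(m²·K) (given).
τ = C / λ = 7.92×10^8 / 23.9 = 3.31×10^7 s.
Equilibrium anomaly ΔT_eq = F / λ = 5.55 / 23.9 = 0.232 K.
t = 240 days = 2.07×10^7 s, so t/τ = 0.626.
ΔT(t) = ΔT_eq (1 − e^(−t/τ)) = 0.232 × (1 − e^−0.626) = 0.108 K.

0.108 K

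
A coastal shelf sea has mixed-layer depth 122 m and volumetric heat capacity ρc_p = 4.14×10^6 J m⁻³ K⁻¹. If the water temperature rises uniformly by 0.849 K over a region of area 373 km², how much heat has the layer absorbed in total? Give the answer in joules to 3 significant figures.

1.60×10^17 J

Areal heat capacity C = ρc_p × D = 4.14×10^6 × 122 = 5.05×10^8 J/(m^2 K).
Heat per unit area: q = C ΔT = 5.05×10^8 × 0.849 = 4.29×10^8 J/m².
Total heat: Q = q × A = 4.29×10^8 × (373 × 10⁶ m²) = 1.60×10^17 J.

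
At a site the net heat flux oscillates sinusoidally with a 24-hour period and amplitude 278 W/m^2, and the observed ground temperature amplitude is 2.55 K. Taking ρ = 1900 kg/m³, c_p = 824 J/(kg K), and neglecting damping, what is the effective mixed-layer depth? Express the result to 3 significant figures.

0.958 m

ω = 2π / 86400 s = 7.27×10^-5 s⁻¹.
Required C = F₀ / (A ω) = 278 / (2.55 × 7.27×10^-5) = 1.50×10^6 J/(m²·K).
D = C / (ρ c_p) = 1.50×10^6 / (1900 × 824) = 0.958 m.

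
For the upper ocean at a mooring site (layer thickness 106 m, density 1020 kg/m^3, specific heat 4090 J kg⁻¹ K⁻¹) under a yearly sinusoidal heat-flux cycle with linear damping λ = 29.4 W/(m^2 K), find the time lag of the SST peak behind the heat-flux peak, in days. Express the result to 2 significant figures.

73 days

Areal heat capacity C = ρ c_p D = 1020 × 4090 × 106 = 4.42×10^8 J/(m²·K).
ω = 2π / 3.15×10^7 s = 1.99×10^-7 s⁻¹.
Phase lag φ = arctan(Cω/λ) = arctan(88.1/29.4) = 1.25 rad.
Time lag = φ / ω = 1.25 / 1.99×10^-7 = 6.27×10^6 s = 72.5 days.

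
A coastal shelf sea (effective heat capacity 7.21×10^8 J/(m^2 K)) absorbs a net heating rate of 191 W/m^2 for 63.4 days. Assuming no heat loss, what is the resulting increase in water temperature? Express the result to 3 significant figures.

Areal heat capacity C = 7.21×10^8 J/(m^2 K) (given).
Net heat input Q = F Δt = 191 × (63.4 days × 86400 s/day) = 1.05×10^9 J/m².
ΔT = Q / C = 1.05×10^9 / 7.21×10^8 = 1.45 K.

1.45 K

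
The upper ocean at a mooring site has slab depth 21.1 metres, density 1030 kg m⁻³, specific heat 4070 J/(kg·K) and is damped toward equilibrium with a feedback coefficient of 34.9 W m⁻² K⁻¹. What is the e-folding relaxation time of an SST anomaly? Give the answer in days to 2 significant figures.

Areal heat capacity C = ρ c_p D = 1030 × 4070 × 21.1 = 8.85×10^7 J m⁻² K⁻¹.
Relaxation time τ = C / λ = 8.85×10^7 / 34.9 = 2.53×10^6 s.
In days: 2.53×10^6 s / (86400 s/day) = 29.3 days.

29 days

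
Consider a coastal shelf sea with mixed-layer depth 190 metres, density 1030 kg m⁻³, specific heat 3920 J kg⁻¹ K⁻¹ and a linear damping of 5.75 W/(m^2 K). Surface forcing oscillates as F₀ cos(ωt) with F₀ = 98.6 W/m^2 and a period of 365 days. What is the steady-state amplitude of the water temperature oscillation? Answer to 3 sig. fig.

Areal heat capacity C = ρ c_p D = 1030 × 3920 × 190 = 7.67×10^8 J m⁻² K⁻¹.
Angular frequency ω = 2π / T = 2π / 3.15×10^7 s = 1.99×10^-7 s⁻¹.
√((Cω)² + λ²) = √((153)² + 5.75²) = 153 W/(m²·K).
Amplitude A = F₀ / √((Cω)²+λ²) = 98.6 / 153 = 0.645 K.

0.645 K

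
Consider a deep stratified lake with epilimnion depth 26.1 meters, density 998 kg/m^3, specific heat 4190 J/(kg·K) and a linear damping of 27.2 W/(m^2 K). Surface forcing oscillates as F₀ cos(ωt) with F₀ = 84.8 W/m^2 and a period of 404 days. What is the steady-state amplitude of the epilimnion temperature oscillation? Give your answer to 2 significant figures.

2.5 K

Areal heat capacity C = ρ c_p D = 998 × 4190 × 26.1 = 1.09×10^8 J m⁻² K⁻¹.
Angular frequency ω = 2π / T = 2π / 3.49×10^7 s = 1.80×10^-7 s⁻¹.
√((Cω)² + λ²) = √((19.6)² + 27.2²) = 33.6 W/(m²·K).
Amplitude A = F₀ / √((Cω)²+λ²) = 84.8 / 33.6 = 2.53 K.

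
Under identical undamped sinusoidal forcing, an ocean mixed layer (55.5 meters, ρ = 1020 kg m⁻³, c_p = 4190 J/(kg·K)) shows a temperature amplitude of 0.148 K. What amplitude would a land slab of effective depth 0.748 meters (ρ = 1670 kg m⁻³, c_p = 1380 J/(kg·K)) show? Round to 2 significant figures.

20 K

C_ocean = 2.37×10^8 J/(m²·K); C_land = 1.72×10^6 J/(m²·K).
A ∝ 1/C ⇒ A_land = A_ocean × C_ocean/C_land = 0.148 × 138 = 20.4 K.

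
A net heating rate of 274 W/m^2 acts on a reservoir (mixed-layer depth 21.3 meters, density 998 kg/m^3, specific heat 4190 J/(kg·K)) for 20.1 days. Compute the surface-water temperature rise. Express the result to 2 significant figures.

5.3 K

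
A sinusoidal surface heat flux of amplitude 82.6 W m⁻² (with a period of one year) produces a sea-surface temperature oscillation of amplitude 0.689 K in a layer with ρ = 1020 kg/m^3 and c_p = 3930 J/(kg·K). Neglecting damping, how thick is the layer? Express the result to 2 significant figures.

ω = 2π / 3.15×10^7 s = 1.99×10^-7 s⁻¹.
Required C = F₀ / (A ω) = 82.6 / (0.689 × 1.99×10^-7) = 6.02×10^8 J/(m²·K).
D = C / (ρ c_p) = 6.02×10^8 / (1020 × 3930) = 150 m.

150 m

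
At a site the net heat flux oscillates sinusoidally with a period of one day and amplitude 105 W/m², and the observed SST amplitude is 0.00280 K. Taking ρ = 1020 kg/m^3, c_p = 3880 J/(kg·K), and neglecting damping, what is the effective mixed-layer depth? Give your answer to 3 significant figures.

130 m

ω = 2π / 86400 s = 7.27×10^-5 s⁻¹.
Required C = F₀ / (A ω) = 105 / (0.00280 × 7.27×10^-5) = 5.16×10^8 J/(m²·K).
D = C / (ρ c_p) = 5.16×10^8 / (1020 × 3880) = 130 m.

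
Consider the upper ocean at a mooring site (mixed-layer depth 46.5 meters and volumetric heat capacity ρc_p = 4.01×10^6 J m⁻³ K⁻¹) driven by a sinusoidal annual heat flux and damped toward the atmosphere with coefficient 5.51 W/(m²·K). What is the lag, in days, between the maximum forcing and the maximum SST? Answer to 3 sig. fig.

82.7 days

Areal heat capacity C = ρc_p × D = 4.01×10^6 × 46.5 = 1.86×10^8 J/(m²·K).
ω = 2π / 3.15×10^7 s = 1.99×10^-7 s⁻¹.
Phase lag φ = arctan(Cω/λ) = arctan(37.2/5.51) = 1.42 rad.
Time lag = φ / ω = 1.42 / 1.99×10^-7 = 7.14×10^6 s = 82.7 days.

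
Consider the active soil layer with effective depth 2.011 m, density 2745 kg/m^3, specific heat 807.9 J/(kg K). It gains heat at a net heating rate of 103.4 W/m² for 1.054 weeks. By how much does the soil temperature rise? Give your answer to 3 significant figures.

Areal heat capacity C = ρ c_p D = 2745 × 807.9 × 2.011 = 4.46×10^6 J m⁻² K⁻¹.
Net heat input Q = F Δt = 103.4 × (1.054 weeks × 6.048×10^5 s/week) = 6.59×10^7 J/m².
ΔT = Q / C = 6.59×10^7 / 4.46×10^6 = 14.8 K.

14.8 K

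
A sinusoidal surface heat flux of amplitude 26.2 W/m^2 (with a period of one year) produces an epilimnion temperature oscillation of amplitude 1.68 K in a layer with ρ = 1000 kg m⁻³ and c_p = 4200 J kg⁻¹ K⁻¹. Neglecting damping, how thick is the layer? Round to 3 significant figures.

ω = 2π / 3.15×10^7 s = 1.99×10^-7 s⁻¹.
Required C = F₀ / (A ω) = 26.2 / (1.68 × 1.99×10^-7) = 7.83×10^7 J/(m²·K).
D = C / (ρ c_p) = 7.83×10^7 / (1000 × 4200) = 18.6 m.

18.6 m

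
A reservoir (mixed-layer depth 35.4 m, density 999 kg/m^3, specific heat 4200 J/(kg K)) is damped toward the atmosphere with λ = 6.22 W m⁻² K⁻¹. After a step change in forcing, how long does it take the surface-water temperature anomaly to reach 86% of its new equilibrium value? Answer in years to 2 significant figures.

1.5 years

Areal heat capacity C = ρ c_p D = 999 × 4200 × 35.4 = 1.49×10^8 J/(m^2 K).
τ = C / λ = 1.49×10^8 / 6.22 = 2.39×10^7 s.
Fraction reached: 1 − e^(−t/τ) = 0.86 ⇒ t = −τ ln(1 − 0.86) = τ × 1.97.
t = 4.70×10^7 s = 1.49 years.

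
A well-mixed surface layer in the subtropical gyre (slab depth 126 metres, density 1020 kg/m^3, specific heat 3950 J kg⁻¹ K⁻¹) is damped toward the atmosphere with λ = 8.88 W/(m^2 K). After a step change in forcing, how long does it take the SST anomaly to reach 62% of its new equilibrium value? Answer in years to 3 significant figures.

1.75 years

Areal heat capacity C = ρ c_p D = 1020 × 3950 × 126 = 5.08×10^8 J m⁻² K⁻¹.
τ = C / λ = 5.08×10^8 / 8.88 = 5.72×10^7 s.
Fraction reached: 1 − e^(−t/τ) = 0.62 ⇒ t = −τ ln(1 − 0.62) = τ × 0.968.
t = 5.53×10^7 s = 1.75 years.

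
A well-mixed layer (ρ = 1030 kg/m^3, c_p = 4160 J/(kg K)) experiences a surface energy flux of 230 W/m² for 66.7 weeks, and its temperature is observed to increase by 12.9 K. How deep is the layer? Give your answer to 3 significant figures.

Heat input Q = F Δt = 230 × 4.03×10^7 s = 9.28×10^9 J/m².
Required areal heat capacity C = Q / ΔT = 7.19×10^8 J/(m²·K).
Depth D = C / (ρ c_p) = 7.19×10^8 / (1030 × 4160) = 168 m.

168 m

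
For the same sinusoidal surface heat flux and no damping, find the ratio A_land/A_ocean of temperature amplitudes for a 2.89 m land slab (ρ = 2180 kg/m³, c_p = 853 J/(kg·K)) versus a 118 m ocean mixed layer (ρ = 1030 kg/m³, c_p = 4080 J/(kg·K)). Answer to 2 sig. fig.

C_ocean = 1030 × 4080 × 118 = 4.96×10^8 J/(m²·K).
C_land = 2180 × 853 × 2.89 = 5.37×10^6 J/(m²·K).
Undamped amplitude ∝ 1/C, so A_land/A_ocean = C_ocean/C_land = 92.3.

92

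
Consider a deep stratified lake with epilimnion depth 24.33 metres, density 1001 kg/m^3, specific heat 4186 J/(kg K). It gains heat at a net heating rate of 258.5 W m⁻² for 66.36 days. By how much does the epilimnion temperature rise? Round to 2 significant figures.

15 K

Areal heat capacity C = ρ c_p D = 1001 × 4186 × 24.33 = 1.02×10^8 J/(m²·K).
Net heat input Q = F Δt = 258.5 × (66.36 days × 86400 s/day) = 1.48×10^9 J/m².
ΔT = Q / C = 1.48×10^9 / 1.02×10^8 = 14.5 K.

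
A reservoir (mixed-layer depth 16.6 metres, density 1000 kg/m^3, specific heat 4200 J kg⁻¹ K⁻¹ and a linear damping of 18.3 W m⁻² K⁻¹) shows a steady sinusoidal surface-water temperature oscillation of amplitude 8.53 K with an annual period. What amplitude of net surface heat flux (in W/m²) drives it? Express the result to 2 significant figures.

200

Areal heat capacity C = ρ c_p D = 1000 × 4200 × 16.6 = 6.97×10^7 J/(m^2 K).
ω = 2π / 3.15×10^7 s = 1.99×10^-7 s⁻¹.
√((Cω)² + λ²) = √((13.9)² + 18.3²) = 23.0 W/(m²·K).
F₀ = A × √((Cω)²+λ²) = 8.53 × 23.0 = 196 W/m².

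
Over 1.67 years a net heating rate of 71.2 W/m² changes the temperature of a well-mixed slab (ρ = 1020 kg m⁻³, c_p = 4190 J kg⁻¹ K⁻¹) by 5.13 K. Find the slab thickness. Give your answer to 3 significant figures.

171 m

Heat input Q = F Δt = 71.2 × 5.27×10^7 s = 3.75×10^9 J/m².
Required areal heat capacity C = Q / ΔT = 7.31×10^8 J/(m²·K).
Depth D = C / (ρ c_p) = 7.31×10^8 / (1020 × 4190) = 171 m.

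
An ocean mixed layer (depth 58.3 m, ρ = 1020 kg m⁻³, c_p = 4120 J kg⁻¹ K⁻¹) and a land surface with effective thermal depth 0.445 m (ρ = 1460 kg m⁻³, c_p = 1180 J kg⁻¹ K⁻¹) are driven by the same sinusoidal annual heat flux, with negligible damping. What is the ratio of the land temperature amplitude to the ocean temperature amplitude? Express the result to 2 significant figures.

C_ocean = 1020 × 4120 × 58.3 = 2.45×10^8 J/(m²·K).
C_land = 1460 × 1180 × 0.445 = 7.67×10^5 J/(m²·K).
Undamped amplitude ∝ 1/C, so A_land/A_ocean = C_ocean/C_land = 320.

320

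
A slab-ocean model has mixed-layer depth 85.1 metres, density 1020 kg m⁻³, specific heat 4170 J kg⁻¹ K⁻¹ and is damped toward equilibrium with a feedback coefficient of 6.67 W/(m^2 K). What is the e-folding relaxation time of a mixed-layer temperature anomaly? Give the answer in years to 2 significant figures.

Areal heat capacity C = ρ c_p D = 1020 × 4170 × 85.1 = 3.62×10^8 J/(m²·K).
Relaxation time τ = C / λ = 3.62×10^8 / 6.67 = 5.43×10^7 s.
In years: 5.43×10^7 s / (3.156×10^7 s/year) = 1.72 years.

1.7 years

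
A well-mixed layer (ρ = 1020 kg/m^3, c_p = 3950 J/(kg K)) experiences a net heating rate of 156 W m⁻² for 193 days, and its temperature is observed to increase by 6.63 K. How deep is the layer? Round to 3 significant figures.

Heat input Q = F Δt = 156 × 1.67×10^7 s = 2.60×10^9 J/m².
Required areal heat capacity C = Q / ΔT = 3.92×10^8 J/(m²·K).
Depth D = C / (ρ c_p) = 3.92×10^8 / (1020 × 3950) = 97.4 m.

97.4 m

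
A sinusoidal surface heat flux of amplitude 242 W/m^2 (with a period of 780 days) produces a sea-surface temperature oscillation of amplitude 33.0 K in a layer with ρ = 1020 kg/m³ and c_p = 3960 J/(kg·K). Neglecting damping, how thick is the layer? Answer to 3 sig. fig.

19.5 m

ω = 2π / 6.74×10^7 s = 9.32×10^-8 s⁻¹.
Required C = F₀ / (A ω) = 242 / (33.0 × 9.32×10^-8) = 7.87×10^7 J/(m²·K).
D = C / (ρ c_p) = 7.87×10^7 / (1020 × 3960) = 19.5 m.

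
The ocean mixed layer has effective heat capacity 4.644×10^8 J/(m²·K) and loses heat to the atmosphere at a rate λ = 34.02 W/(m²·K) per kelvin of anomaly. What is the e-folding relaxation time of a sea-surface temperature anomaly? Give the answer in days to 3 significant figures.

158 days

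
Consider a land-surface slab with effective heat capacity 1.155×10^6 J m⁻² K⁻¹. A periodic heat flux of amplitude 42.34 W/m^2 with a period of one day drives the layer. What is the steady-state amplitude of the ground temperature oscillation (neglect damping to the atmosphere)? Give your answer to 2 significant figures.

0.50 K

Areal heat capacity C = 1.155×10^6 J m⁻² K⁻¹ (given).
Angular frequency ω = 2π / T = 2π / 86400 s = 7.27×10^-5 s⁻¹.
Cω = 1.16×10^6 × 7.27×10^-5 = 84.0 W/(m²·K).
Amplitude A = F₀ / (Cω) = 42.34 / 84.0 = 0.504 K.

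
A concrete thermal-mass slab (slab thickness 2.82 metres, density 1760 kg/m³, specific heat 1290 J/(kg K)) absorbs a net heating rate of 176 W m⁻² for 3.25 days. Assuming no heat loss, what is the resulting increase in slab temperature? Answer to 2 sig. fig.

7.7 K

Areal heat capacity C = ρ c_p D = 1760 × 1290 × 2.82 = 6.40×10^6 J/(m^2 K).
Net heat input Q = F Δt = 176 × (3.25 days × 86400 s/day) = 4.94×10^7 J/m².
ΔT = Q / C = 4.94×10^7 / 6.40×10^6 = 7.72 K.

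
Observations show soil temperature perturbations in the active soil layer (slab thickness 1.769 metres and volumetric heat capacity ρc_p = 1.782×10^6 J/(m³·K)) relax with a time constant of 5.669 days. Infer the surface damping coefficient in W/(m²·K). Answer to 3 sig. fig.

Areal heat capacity C = ρc_p × D = 1.782×10^6 × 1.769 = 3.15×10^6 J/(m^2 K).
τ = 5.669 days = 4.90×10^5 s.
λ = C / τ = 3.15×10^6 / 4.90×10^5 = 6.44 W/(m²·K).

6.44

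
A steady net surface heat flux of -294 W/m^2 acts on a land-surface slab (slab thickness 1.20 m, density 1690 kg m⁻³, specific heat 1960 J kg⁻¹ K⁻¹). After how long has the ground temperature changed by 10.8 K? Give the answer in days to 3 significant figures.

1.69 days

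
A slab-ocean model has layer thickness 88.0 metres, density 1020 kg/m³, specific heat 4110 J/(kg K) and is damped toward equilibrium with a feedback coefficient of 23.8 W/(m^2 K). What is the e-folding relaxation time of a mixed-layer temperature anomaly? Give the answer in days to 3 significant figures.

Areal heat capacity C = ρ c_p D = 1020 × 4110 × 88.0 = 3.69×10^8 J m⁻² K⁻¹.
Relaxation time τ = C / λ = 3.69×10^8 / 23.8 = 1.55×10^7 s.
In days: 1.55×10^7 s / (86400 s/day) = 179 days.

179 days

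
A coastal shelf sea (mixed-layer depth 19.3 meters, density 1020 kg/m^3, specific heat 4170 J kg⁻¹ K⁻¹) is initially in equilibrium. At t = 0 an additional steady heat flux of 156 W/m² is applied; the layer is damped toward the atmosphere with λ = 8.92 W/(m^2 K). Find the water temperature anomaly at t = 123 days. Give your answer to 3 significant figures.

Areal heat capacity C = ρ c_p D = 1020 × 4170 × 19.3 = 8.21×10^7 J/(m^2 K).
τ = C / λ = 8.21×10^7 / 8.92 = 9.20×10^6 s.
Equilibrium anomaly ΔT_eq = F / λ = 156 / 8.92 = 17.5 K.
t = 123 days = 1.06×10^7 s, so t/τ = 1.15.
ΔT(t) = ΔT_eq (1 − e^(−t/τ)) = 17.5 × (1 − e^−1.15) = 12.0 K.

12.0 K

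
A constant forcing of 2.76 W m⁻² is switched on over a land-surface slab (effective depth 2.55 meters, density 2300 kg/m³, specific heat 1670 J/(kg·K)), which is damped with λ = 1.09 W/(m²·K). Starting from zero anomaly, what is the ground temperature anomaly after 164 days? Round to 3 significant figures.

2.01 K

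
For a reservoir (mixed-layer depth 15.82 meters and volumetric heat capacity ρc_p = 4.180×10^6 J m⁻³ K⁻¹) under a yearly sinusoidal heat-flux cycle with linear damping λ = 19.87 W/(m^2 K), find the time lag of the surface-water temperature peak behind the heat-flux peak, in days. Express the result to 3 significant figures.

34.0 days

Areal heat capacity C = ρc_p × D = 4.180×10^6 × 15.82 = 6.61×10^7 J m⁻² K⁻¹.
ω = 2π / 3.15×10^7 s = 1.99×10^-7 s⁻¹.
Phase lag φ = arctan(Cω/λ) = arctan(13.2/19.87) = 0.586 rad.
Time lag = φ / ω = 0.586 / 1.99×10^-7 = 2.94×10^6 s = 34.0 days.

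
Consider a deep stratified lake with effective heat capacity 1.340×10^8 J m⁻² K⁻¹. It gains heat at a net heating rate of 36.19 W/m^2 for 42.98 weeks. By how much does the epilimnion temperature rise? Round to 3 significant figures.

7.02 K

Areal heat capacity C = 1.340×10^8 J m⁻² K⁻¹ (given).
Net heat input Q = F Δt = 36.19 × (42.98 weeks × 6.048×10^5 s/week) = 9.41×10^8 J/m².
ΔT = Q / C = 9.41×10^8 / 1.34×10^8 = 7.02 K.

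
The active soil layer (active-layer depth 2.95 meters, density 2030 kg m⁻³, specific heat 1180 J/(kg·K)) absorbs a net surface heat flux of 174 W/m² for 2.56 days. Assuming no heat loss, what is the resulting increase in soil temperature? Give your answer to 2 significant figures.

5.4 K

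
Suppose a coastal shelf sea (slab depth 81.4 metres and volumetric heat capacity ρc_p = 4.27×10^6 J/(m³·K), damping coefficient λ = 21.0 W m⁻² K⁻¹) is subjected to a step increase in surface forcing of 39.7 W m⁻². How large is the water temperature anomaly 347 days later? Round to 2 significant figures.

Areal heat capacity C = ρc_p × D = 4.27×10^6 × 81.4 = 3.48×10^8 J/(m²·K).
τ = C / λ = 3.48×10^8 / 21.0 = 1.66×10^7 s.
Equilibrium anomaly ΔT_eq = F / λ = 39.7 / 21.0 = 1.89 K.
t = 347 days = 3.00×10^7 s, so t/τ = 1.81.
ΔT(t) = ΔT_eq (1 − e^(−t/τ)) = 1.89 × (1 − e^−1.81) = 1.58 K.

1.6 K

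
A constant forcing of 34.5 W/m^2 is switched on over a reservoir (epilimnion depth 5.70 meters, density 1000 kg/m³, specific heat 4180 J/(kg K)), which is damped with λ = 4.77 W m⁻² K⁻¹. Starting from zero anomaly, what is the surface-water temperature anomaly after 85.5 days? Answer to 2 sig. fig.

Areal heat capacity C = ρ c_p D = 1000 × 4180 × 5.70 = 2.38×10^7 J m⁻² K⁻¹.
τ = C / λ = 2.38×10^7 / 4.77 = 4.99×10^6 s.
Equilibrium anomaly ΔT_eq = F / λ = 34.5 / 4.77 = 7.23 K.
t = 85.5 days = 7.39×10^6 s, so t/τ = 1.48.
ΔT(t) = ΔT_eq (1 − e^(−t/τ)) = 7.23 × (1 − e^−1.48) = 5.58 K.

5.6 K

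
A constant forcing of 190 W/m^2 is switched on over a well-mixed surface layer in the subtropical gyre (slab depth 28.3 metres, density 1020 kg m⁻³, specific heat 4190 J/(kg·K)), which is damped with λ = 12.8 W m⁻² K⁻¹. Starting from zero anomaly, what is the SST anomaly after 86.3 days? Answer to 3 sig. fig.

8.10 K

Areal heat capacity C = ρ c_p D = 1020 × 4190 × 28.3 = 1.21×10^8 J/(m^2 K).
τ = C / λ = 1.21×10^8 / 12.8 = 9.45×10^6 s.
Equilibrium anomaly ΔT_eq = F / λ = 190 / 12.8 = 14.8 K.
t = 86.3 days = 7.46×10^6 s, so t/τ = 0.789.
ΔT(t) = ΔT_eq (1 − e^(−t/τ)) = 14.8 × (1 − e^−0.789) = 8.10 K.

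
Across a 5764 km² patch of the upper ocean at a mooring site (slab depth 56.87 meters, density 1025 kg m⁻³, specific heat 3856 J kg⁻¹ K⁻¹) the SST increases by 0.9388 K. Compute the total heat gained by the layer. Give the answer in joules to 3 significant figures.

Areal heat capacity C = ρ c_p D = 1025 × 3856 × 56.87 = 2.25×10^8 J m⁻² K⁻¹.
Heat per unit area: q = C ΔT = 2.25×10^8 × 0.9388 = 2.11×10^8 J/m².
Total heat: Q = q × A = 2.11×10^8 × (5764 × 10⁶ m²) = 1.22×10^18 J.

1.22×10^18 J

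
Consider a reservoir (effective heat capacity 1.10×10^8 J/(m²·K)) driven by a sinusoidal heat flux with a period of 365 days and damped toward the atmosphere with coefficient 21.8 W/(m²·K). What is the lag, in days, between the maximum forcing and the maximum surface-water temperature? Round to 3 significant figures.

Areal heat capacity C = 1.10×10^8 J/(m²·K) (given).
ω = 2π / 3.15×10^7 s = 1.99×10^-7 s⁻¹.
Phase lag φ = arctan(Cω/λ) = arctan(21.9/21.8) = 0.788 rad.
Time lag = φ / ω = 0.788 / 1.99×10^-7 = 3.96×10^6 s = 45.8 days.

45.8 days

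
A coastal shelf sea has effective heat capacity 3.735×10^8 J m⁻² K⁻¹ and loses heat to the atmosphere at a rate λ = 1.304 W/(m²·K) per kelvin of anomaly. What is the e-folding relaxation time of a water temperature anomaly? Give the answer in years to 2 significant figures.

9.1 years

Areal heat capacity C = 3.735×10^8 J m⁻² K⁻¹ (given).
Relaxation time τ = C / λ = 3.73×10^8 / 1.304 = 2.86×10^8 s.
In years: 2.86×10^8 s / (3.156×10^7 s/year) = 9.08 years.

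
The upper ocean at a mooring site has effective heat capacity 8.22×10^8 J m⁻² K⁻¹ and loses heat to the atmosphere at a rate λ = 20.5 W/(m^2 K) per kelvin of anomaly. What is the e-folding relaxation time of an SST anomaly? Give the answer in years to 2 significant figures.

Areal heat capacity C = 8.22×10^8 J m⁻² K⁻¹ (given).
Relaxation time τ = C / λ = 8.22×10^8 / 20.5 = 4.01×10^7 s.
In years: 4.01×10^7 s / (3.156×10^7 s/year) = 1.27 years.

1.3 years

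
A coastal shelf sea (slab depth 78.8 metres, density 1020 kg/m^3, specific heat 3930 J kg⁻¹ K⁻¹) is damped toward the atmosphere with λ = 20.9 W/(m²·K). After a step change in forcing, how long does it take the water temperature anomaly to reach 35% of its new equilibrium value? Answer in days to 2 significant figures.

75 days

Areal heat capacity C = ρ c_p D = 1020 × 3930 × 78.8 = 3.16×10^8 J/(m^2 K).
τ = C / λ = 3.16×10^8 / 20.9 = 1.51×10^7 s.
Fraction reached: 1 − e^(−t/τ) = 0.35 ⇒ t = −τ ln(1 − 0.35) = τ × 0.431.
t = 6.51×10^6 s = 75.4 days.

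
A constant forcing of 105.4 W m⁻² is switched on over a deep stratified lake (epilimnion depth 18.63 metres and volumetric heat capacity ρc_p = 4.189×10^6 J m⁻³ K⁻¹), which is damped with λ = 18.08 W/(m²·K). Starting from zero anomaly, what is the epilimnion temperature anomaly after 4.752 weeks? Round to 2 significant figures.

2.8 K

Areal heat capacity C = ρc_p × D = 4.189×10^6 × 18.63 = 7.80×10^7 J/(m²·K).
τ = C / λ = 7.80×10^7 / 18.08 = 4.32×10^6 s.
Equilibrium anomaly ΔT_eq = F / λ = 105.4 / 18.08 = 5.83 K.
t = 4.752 weeks = 2.87×10^6 s, so t/τ = 0.666.
ΔT(t) = ΔT_eq (1 − e^(−t/τ)) = 5.83 × (1 − e^−0.666) = 2.83 K.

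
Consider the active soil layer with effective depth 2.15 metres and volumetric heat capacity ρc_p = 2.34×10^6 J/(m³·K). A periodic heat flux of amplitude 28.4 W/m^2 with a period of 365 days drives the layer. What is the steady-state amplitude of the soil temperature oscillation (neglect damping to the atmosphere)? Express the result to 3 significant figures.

28.3 K

Areal heat capacity C = ρc_p × D = 2.34×10^6 × 2.15 = 5.03×10^6 J m⁻² K⁻¹.
Angular frequency ω = 2π / T = 2π / 3.15×10^7 s = 1.99×10^-7 s⁻¹.
Cω = 5.03×10^6 × 1.99×10^-7 = 1.00 W/(m²·K).
Amplitude A = F₀ / (Cω) = 28.4 / 1.00 = 28.3 K.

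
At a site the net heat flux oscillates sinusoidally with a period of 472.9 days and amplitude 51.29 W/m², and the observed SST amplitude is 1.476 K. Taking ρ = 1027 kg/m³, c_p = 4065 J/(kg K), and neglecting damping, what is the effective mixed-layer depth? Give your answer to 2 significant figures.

54 m

ω = 2π / 4.09×10^7 s = 1.54×10^-7 s⁻¹.
Required C = F₀ / (A ω) = 51.29 / (1.476 × 1.54×10^-7) = 2.26×10^8 J/(m²·K).
D = C / (ρ c_p) = 2.26×10^8 / (1027 × 4065) = 54.1 m.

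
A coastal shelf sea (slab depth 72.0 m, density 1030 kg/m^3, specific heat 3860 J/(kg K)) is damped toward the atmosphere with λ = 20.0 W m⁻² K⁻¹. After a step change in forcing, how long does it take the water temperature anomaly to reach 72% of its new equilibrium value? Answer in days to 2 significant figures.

Areal heat capacity C = ρ c_p D = 1030 × 3860 × 72.0 = 2.86×10^8 J/(m^2 K).
τ = C / λ = 2.86×10^8 / 20.0 = 1.43×10^7 s.
Fraction reached: 1 − e^(−t/τ) = 0.72 ⇒ t = −τ ln(1 − 0.72) = τ × 1.27.
t = 1.82×10^7 s = 211 days.

210 days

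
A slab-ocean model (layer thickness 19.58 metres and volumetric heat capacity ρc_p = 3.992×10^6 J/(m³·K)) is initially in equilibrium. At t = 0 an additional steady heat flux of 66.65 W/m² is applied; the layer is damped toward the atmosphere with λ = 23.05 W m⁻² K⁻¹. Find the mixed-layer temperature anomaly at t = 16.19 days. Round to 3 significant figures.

Areal heat capacity C = ρc_p × D = 3.992×10^6 × 19.58 = 7.82×10^7 J m⁻² K⁻¹.
τ = C / λ = 7.82×10^7 / 23.05 = 3.39×10^6 s.
Equilibrium anomaly ΔT_eq = F / λ = 66.65 / 23.05 = 2.89 K.
t = 16.19 days = 1.40×10^6 s, so t/τ = 0.413.
ΔT(t) = ΔT_eq (1 − e^(−t/τ)) = 2.89 × (1 − e^−0.413) = 0.977 K.

0.977 K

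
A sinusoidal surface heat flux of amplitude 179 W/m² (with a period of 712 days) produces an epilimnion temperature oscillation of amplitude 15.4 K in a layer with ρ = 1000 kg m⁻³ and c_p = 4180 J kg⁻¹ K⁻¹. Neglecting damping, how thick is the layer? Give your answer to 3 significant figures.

27.2 m

ω = 2π / 6.15×10^7 s = 1.02×10^-7 s⁻¹.
Required C = F₀ / (A ω) = 179 / (15.4 × 1.02×10^-7) = 1.14×10^8 J/(m²·K).
D = C / (ρ c_p) = 1.14×10^8 / (1000 × 4180) = 27.2 m.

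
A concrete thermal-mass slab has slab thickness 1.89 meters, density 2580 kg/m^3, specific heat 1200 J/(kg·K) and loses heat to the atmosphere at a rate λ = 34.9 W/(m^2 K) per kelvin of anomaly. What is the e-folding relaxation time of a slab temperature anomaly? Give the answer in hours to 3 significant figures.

46.6 hours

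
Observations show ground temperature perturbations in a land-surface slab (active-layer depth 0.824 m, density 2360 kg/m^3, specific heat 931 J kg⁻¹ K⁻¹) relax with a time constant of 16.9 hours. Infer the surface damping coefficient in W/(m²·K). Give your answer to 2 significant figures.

30

Areal heat capacity C = ρ c_p D = 2360 × 931 × 0.824 = 1.81×10^6 J m⁻² K⁻¹.
τ = 16.9 hours = 60800 s.
λ = C / τ = 1.81×10^6 / 60800 = 29.8 W/(m²·K).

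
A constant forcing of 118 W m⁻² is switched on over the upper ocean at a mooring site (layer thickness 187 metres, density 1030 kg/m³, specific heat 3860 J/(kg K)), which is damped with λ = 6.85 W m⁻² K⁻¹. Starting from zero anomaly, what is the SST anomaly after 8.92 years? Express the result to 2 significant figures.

Areal heat capacity C = ρ c_p D = 1030 × 3860 × 187 = 7.43×10^8 J m⁻² K⁻¹.
τ = C / λ = 7.43×10^8 / 6.85 = 1.09×10^8 s.
Equilibrium anomaly ΔT_eq = F / λ = 118 / 6.85 = 17.2 K.
t = 8.92 years = 2.81×10^8 s, so t/τ = 2.59.
ΔT(t) = ΔT_eq (1 − e^(−t/τ)) = 17.2 × (1 − e^−2.59) = 15.9 K.

16 K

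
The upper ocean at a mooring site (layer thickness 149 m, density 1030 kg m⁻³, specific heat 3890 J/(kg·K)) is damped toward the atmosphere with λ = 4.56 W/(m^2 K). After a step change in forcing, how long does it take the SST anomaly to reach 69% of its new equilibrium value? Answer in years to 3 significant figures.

4.86 years

Areal heat capacity C = ρ c_p D = 1030 × 3890 × 149 = 5.97×10^8 J/(m²·K).
τ = C / λ = 5.97×10^8 / 4.56 = 1.31×10^8 s.
Fraction reached: 1 − e^(−t/τ) = 0.69 ⇒ t = −τ ln(1 − 0.69) = τ × 1.17.
t = 1.53×10^8 s = 4.86 years.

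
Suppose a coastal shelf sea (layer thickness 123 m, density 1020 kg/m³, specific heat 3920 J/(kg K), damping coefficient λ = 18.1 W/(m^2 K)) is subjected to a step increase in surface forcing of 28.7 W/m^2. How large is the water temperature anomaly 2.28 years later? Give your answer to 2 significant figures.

Areal heat capacity C = ρ c_p D = 1020 × 3920 × 123 = 4.92×10^8 J m⁻² K⁻¹.
τ = C / λ = 4.92×10^8 / 18.1 = 2.72×10^7 s.
Equilibrium anomaly ΔT_eq = F / λ = 28.7 / 18.1 = 1.59 K.
t = 2.28 years = 7.20×10^7 s, so t/τ = 2.65.
ΔT(t) = ΔT_eq (1 − e^(−t/τ)) = 1.59 × (1 − e^−2.65) = 1.47 K.

1.5 K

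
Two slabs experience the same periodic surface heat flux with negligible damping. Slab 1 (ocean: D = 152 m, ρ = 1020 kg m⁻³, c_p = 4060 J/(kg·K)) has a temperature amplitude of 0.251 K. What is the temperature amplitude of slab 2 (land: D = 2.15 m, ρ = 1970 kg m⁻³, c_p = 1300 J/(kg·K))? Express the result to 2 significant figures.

29 K

C_ocean = 6.29×10^8 J/(m²·K); C_land = 5.51×10^6 J/(m²·K).
A ∝ 1/C ⇒ A_land = A_ocean × C_ocean/C_land = 0.251 × 114 = 28.7 K.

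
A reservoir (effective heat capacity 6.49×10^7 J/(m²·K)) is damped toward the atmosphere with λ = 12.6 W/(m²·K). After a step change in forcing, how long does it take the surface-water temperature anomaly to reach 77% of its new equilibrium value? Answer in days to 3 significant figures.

87.6 days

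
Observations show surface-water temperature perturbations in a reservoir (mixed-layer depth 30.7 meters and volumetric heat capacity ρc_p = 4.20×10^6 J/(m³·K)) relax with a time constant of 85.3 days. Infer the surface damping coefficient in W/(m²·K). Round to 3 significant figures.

Areal heat capacity C = ρc_p × D = 4.20×10^6 × 30.7 = 1.29×10^8 J/(m²·K).
τ = 85.3 days = 7.37×10^6 s.
λ = C / τ = 1.29×10^8 / 7.37×10^6 = 17.5 W/(m²·K).

17.5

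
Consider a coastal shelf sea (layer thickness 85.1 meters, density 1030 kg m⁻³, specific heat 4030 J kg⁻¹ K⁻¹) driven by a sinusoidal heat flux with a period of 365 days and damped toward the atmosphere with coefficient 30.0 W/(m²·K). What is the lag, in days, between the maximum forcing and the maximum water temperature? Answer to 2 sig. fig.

68 days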